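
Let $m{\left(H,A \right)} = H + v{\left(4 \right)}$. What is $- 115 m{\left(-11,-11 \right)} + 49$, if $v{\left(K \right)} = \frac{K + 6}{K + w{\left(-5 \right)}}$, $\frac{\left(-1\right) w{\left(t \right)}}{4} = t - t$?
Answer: $\frac{2053}{2} \approx 1026.5$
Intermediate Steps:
$w{\left(t \right)} = 0$ ($w{\left(t \right)} = - 4 \left(t - t\right) = \left(-4\right) 0 = 0$)
$v{\left(K \right)} = \frac{6 + K}{K}$ ($v{\left(K \right)} = \frac{K + 6}{K + 0} = \frac{6 + K}{K}$)
$m{\left(H,A \right)} = \frac{5}{2} + H$ ($m{\left(H,A \right)} = H + \frac{6 + 4}{4} = H + \frac{1}{4} \cdot 10 = H + \frac{5}{2} = \frac{5}{2} + H$)
$- 115 m{\left(-11,-11 \right)} + 49 = - 115 \left(\frac{5}{2} - 11\right) + 49 = \left(-115\right) \left(- \frac{17}{2}\right) + 49 = \frac{1955}{2} + 49 = \frac{2053}{2}$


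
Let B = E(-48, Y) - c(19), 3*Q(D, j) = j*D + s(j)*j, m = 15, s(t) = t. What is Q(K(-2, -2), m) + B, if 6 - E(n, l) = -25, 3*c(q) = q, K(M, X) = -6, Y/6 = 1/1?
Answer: 209/3 ≈ 69.667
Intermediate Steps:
Y = 6 (Y = 6/1 = 6*1 = 6)
Q(D, j) = j**2/3 + D*j/3 (Q(D, j) = (j*D + j*j)/3 = (D*j + j**2)/3 = (j**2 + D*j)/3 = j**2/3 + D*j/3)
c(q) = q/3
E(n, l) = 31 (E(n, l) = 6 - 1*(-25) = 6 + 25 = 31)
B = 74/3 (B = 31 - 19/3 = 74/3 ≈ 24.667)
Q(K(-2, -2), m) + B = (1/3)*15*(-6 + 15) + 74/3 = (1/3)*15*9 + 74/3 = 45 + 74/3 = 209/3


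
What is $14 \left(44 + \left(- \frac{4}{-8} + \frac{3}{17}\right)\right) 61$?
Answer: $\frac{648613}{17} \approx 38154.0$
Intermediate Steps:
$14 \left(44 + \left(- \frac{4}{-8} + \frac{3}{17}\right)\right) 61 = 14 \left(44 + \left(\left(-4\right) \left(- \frac{1}{8}\right) + 3 \cdot \frac{1}{17}\right)\right) 61 = 14 \left(44 + \left(\frac{1}{2} + \frac{3}{17}\right)\right) 61 = 14 \left(44 + \frac{23}{34}\right) 61 = 14 \cdot \frac{1519}{34} \cdot 61 = \frac{10633}{17} \cdot 61 = \frac{648613}{17}$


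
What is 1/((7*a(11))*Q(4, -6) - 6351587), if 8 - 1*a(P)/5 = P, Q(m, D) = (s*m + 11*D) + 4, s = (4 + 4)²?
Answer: -1/6371957 ≈ -1.5694e-7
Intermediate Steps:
s = 64 (s = 8² = 64)
Q(m, D) = 4 + 11*D + 64*m (Q(m, D) = (64*m + 11*D) + 4 = (11*D + 64*m) + 4 = 4 + 11*D + 64*m)
a(P) = 40 - 5*P
1/((7*a(11))*Q(4, -6) - 6351587) = 1/((7*(40 - 5*11))*(4 + 11*(-6) + 64*4) - 6351587) = 1/((7*(40 - 55))*(4 - 66 + 256) - 6351587) = 1/((7*(-15))*194 - 6351587) = 1/(-105*194 - 6351587) = 1/(-20370 - 6351587) = 1/(-6371957) = -1/6371957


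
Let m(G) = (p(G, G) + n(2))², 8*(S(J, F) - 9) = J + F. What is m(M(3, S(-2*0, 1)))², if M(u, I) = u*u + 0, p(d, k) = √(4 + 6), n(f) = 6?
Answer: (6 + √10)⁴ ≈ 7047.2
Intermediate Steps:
p(d, k) = √10
S(J, F) = 9 + F/8 + J/8 (S(J, F) = 9 + (J + F)/8 = 9 + (F + J)/8 = 9 + (F/8 + J/8) = 9 + F/8 + J/8)
M(u, I) = u² (M(u, I) = u² + 0 = u²)
m(G) = (6 + √10)² (m(G) = (√10 + 6)² = (6 + √10)²)
m(M(3, S(-2*0, 1)))² = ((6 + √10)²)² = (6 + √10)⁴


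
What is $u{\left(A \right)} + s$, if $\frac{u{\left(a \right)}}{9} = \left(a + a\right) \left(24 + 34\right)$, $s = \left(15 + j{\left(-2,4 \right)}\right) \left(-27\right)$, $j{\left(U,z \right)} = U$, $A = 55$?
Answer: $57069$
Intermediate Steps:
$s = -351$ ($s = \left(15 - 2\right) \left(-27\right) = 13 \left(-27\right) = -351$)
$u{\left(a \right)} = 1044 a$ ($u{\left(a \right)} = 9 \left(a + a\right) \left(24 + 34\right) = 9 \cdot 2 a 58 = 9 \cdot 116 a = 1044 a$)
$u{\left(A \right)} + s = 1044 \cdot 55 - 351 = 57420 - 351 = 57069$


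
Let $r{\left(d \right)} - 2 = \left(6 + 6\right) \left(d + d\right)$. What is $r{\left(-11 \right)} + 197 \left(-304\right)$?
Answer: $-60150$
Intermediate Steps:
$r{\left(d \right)} = 2 + 24 d$ ($r{\left(d \right)} = 2 + \left(6 + 6\right) \left(d + d\right) = 2 + 12 \cdot 2 d = 2 + 24 d$)
$r{\left(-11 \right)} + 197 \left(-304\right) = \left(2 + 24 \left(-11\right)\right) + 197 \left(-304\right) = \left(2 - 264\right) - 59888 = -262 - 59888 = -60150$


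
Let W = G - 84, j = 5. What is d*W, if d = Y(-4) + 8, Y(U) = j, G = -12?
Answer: -1248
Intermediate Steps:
Y(U) = 5
d = 13 (d = 5 + 8 = 13)
W = -96 (W = -12 - 84 = -96)
d*W = 13*(-96) = -1248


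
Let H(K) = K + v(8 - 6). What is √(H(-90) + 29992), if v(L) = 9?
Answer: √29911 ≈ 172.95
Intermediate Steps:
H(K) = 9 + K (H(K) = K + 9 = 9 + K)
√(H(-90) + 29992) = √((9 - 90) + 29992) = √(-81 + 29992) = √29911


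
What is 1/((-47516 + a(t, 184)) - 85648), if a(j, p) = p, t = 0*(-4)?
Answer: -1/132980 ≈ -7.5199e-6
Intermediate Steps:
t = 0
1/((-47516 + a(t, 184)) - 85648) = 1/((-47516 + 184) - 85648) = 1/(-47332 - 85648) = 1/(-132980) = -1/132980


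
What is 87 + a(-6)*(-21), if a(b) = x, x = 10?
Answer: -123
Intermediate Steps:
a(b) = 10
87 + a(-6)*(-21) = 87 + 10*(-21) = 87 - 210 = -123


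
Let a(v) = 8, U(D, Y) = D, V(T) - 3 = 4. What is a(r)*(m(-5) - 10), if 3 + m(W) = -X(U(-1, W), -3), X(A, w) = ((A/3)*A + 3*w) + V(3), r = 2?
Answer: -272/3 ≈ -90.667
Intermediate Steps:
V(T) = 7 (V(T) = 3 + 4 = 7)
X(A, w) = 7 + 3*w + A²/3 (X(A, w) = ((A/3)*A + 3*w) + 7 = (A²/3 + 3*w) + 7 = (3*w + A²/3) + 7 = 7 + 3*w + A²/3)
m(W) = -4/3 (m(W) = -3 - (7 + 3*(-3) + (⅓)*(-1)²) = -3 - (7 - 9 + (⅓)*1) = -3 - (7 - 9 + ⅓) = -3 - 1*(-5/3) = -3 + 5/3 = -4/3)
a(r)*(m(-5) - 10) = 8*(-4/3 - 10) = 8*(-34/3) = -272/3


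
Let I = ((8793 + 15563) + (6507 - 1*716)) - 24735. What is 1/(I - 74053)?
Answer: -1/68641 ≈ -1.4569e-5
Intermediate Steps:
I = 5412 (I = (24356 + (6507 - 716)) - 24735 = (24356 + 5791) - 24735 = 30147 - 24735 = 5412)
1/(I - 74053) = 1/(5412 - 74053) = 1/(-68641) = -1/68641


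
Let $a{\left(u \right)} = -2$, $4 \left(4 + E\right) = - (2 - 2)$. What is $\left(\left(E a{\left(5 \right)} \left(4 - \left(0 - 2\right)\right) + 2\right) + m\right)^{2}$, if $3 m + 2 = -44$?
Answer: $\frac{10816}{9} \approx 1201.8$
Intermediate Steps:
$E = -4$ ($E = -4 + \frac{\left(-1\right) \left(2 - 2\right)}{4} = -4 + \frac{\left(-1\right) 0}{4} = -4 + \frac{1}{4} \cdot 0 = -4 + 0 = -4$)
$m = - \frac{46}{3}$ ($m = - \frac{2}{3} + \frac{1}{3} \left(-44\right) = - \frac{2}{3} - \frac{44}{3} = - \frac{46}{3} \approx -15.333$)
$\left(\left(E a{\left(5 \right)} \left(4 - \left(0 - 2\right)\right) + 2\right) + m\right)^{2} = \left(\left(\left(-4\right) \left(-2\right) \left(4 - \left(0 - 2\right)\right) + 2\right) - \frac{46}{3}\right)^{2} = \left(\left(8 \left(4 - -2\right) + 2\right) - \frac{46}{3}\right)^{2} = \left(\left(8 \left(4 + 2\right) + 2\right) - \frac{46}{3}\right)^{2} = \left(\left(8 \cdot 6 + 2\right) - \frac{46}{3}\right)^{2} = \left(\left(48 + 2\right) - \frac{46}{3}\right)^{2} = \left(50 - \frac{46}{3}\right)^{2} = \left(\frac{104}{3}\right)^{2} = \frac{10816}{9}$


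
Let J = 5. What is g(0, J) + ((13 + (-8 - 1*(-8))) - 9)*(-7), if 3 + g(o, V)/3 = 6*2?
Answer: -1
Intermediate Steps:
g(o, V) = 27 (g(o, V) = -9 + 3*(6*2) = -9 + 3*12 = -9 + 36 = 27)
g(0, J) + ((13 + (-8 - 1*(-8))) - 9)*(-7) = 27 + ((13 + (-8 - 1*(-8))) - 9)*(-7) = 27 + ((13 + (-8 + 8)) - 9)*(-7) = 27 + ((13 + 0) - 9)*(-7) = 27 + (13 - 9)*(-7) = 27 + 4*(-7) = 27 - 28 = -1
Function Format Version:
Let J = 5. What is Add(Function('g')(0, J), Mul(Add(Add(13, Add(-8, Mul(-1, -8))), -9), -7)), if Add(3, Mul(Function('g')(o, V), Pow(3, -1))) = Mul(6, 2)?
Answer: -1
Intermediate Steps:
Function('g')(o, V) = 27 (Function('g')(o, V) = Add(-9, Mul(3, Mul(6, 2))) = Add(-9, Mul(3, 12)) = Add(-9, 36) = 27)
Add(Function('g')(0, J), Mul(Add(Add(13, Add(-8, Mul(-1, -8))), -9), -7)) = Add(27, Mul(Add(Add(13, Add(-8, Mul(-1, -8))), -9), -7)) = Add(27, Mul(Add(Add(13, Add(-8, 8)), -9), -7)) = Add(27, Mul(Add(Add(13, 0), -9), -7)) = Add(27, Mul(Add(13, -9), -7)) = Add(27, Mul(4, -7)) = Add(27, -28) = -1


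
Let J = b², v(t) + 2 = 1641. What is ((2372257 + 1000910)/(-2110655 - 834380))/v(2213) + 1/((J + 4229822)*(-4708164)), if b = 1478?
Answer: -101868309634976773093/145770844833777556685160 ≈ -0.00069883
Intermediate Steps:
v(t) = 1639 (v(t) = -2 + 1641 = 1639)
J = 2184484 (J = 1478² = 2184484)
((2372257 + 1000910)/(-2110655 - 834380))/v(2213) + 1/((J + 4229822)*(-4708164)) = ((2372257 + 1000910)/(-2110655 - 834380))/1639 + 1/((2184484 + 4229822)*(-4708164)) = (3373167/(-2945035))*(1/1639) - 1/4708164/6414306 = (3373167*(-1/2945035))*(1/1639) + (1/6414306)*(-1/4708164) = -3373167/2945035*1/1639 - 1/30199604594184 = -3373167/4826912365 - 1/30199604594184 = -101868309634976773093/145770844833777556685160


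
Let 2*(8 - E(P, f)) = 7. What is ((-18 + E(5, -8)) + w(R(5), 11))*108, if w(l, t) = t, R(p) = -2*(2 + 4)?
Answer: -270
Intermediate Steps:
R(p) = -12 (R(p) = -2*6 = -12)
E(P, f) = 9/2 (E(P, f) = 8 - ½*7 = 8 - 7/2 = 9/2)
((-18 + E(5, -8)) + w(R(5), 11))*108 = ((-18 + 9/2) + 11)*108 = (-27/2 + 11)*108 = -5/2*108 = -270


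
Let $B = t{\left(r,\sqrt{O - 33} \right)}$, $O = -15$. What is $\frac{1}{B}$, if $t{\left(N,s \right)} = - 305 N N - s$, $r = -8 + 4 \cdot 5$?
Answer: $\frac{i}{4 \left(\sqrt{3} - 10980 i\right)} \approx -2.2769 \cdot 10^{-5} + 3.5917 \cdot 10^{-9} i$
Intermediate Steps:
$r = 12$ ($r = -8 + 20 = 12$)
$t{\left(N,s \right)} = - s - 305 N^{2}$ ($t{\left(N,s \right)} = - 305 N^{2} - s = - s - 305 N^{2}$)
$B = -43920 - 4 i \sqrt{3}$ ($B = - \sqrt{-15 - 33} - 305 \cdot 12^{2} = - \sqrt{-48} - 43920 = - 4 i \sqrt{3} - 43920 = -43920 - 4 i \sqrt{3} \approx -43920.0 - 6.9282 i$)
$\frac{1}{B} = \frac{1}{-43920 - 4 i \sqrt{3}}$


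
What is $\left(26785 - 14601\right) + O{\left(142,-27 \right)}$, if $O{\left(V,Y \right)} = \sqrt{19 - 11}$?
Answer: $12184 + 2 \sqrt{2} \approx 12187.0$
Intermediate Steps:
$O{\left(V,Y \right)} = 2 \sqrt{2}$ ($O{\left(V,Y \right)} = \sqrt{8} = 2 \sqrt{2}$)
$\left(26785 - 14601\right) + O{\left(142,-27 \right)} = \left(26785 - 14601\right) + 2 \sqrt{2} = 12184 + 2 \sqrt{2}$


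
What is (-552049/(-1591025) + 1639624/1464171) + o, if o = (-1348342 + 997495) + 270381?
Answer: -187444758467107171/2329532665275 ≈ -80465.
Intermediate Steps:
o = -80466 (o = -350847 + 270381 = -80466)
(-552049/(-1591025) + 1639624/1464171) + o = (-552049/(-1591025) + 1639624/1464171) - 80466 = (-552049*(-1/1591025) + 1639624*(1/1464171)) - 80466 = (552049/1591025 + 1639624/1464171) - 80466 = 3416976910979/2329532665275 - 80466 = -187444758467107171/2329532665275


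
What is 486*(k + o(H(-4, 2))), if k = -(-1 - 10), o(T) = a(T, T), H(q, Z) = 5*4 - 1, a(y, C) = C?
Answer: 14580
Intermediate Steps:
H(q, Z) = 19 (H(q, Z) = 20 - 1 = 19)
o(T) = T
k = 11 (k = -1*(-11) = 11)
486*(k + o(H(-4, 2))) = 486*(11 + 19) = 486*30 = 14580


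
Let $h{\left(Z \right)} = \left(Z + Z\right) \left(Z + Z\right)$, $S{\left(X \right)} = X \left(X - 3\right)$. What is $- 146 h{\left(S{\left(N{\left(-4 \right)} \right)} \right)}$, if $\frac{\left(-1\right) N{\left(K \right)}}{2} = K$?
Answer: $-934400$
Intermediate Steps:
$N{\left(K \right)} = - 2 K$
$S{\left(X \right)} = X \left(-3 + X\right)$
$h{\left(Z \right)} = 4 Z^{2}$ ($h{\left(Z \right)} = 2 Z 2 Z = 4 Z^{2}$)
$- 146 h{\left(S{\left(N{\left(-4 \right)} \right)} \right)} = - 146 \cdot 4 \left(\left(-2\right) \left(-4\right) \left(-3 - -8\right)\right)^{2} = - 146 \cdot 4 \left(8 \left(-3 + 8\right)\right)^{2} = - 146 \cdot 4 \left(8 \cdot 5\right)^{2} = - 146 \cdot 4 \cdot 40^{2} = - 146 \cdot 4 \cdot 1600 = \left(-146\right) 6400 = -934400$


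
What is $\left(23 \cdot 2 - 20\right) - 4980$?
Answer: $-4954$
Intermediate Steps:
$\left(23 \cdot 2 - 20\right) - 4980 = \left(46 - 20\right) - 4980 = 26 - 4980 = -4954$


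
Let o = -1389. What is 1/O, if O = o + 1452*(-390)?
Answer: -1/567669 ≈ -1.7616e-6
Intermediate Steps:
O = -567669 (O = -1389 + 1452*(-390) = -1389 - 566280 = -567669)
1/O = 1/(-567669) = -1/567669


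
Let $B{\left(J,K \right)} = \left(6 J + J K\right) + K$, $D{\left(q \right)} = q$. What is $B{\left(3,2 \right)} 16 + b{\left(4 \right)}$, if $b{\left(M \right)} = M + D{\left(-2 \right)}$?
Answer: $418$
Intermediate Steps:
$B{\left(J,K \right)} = K + 6 J + J K$
$b{\left(M \right)} = -2 + M$ ($b{\left(M \right)} = M - 2 = -2 + M$)
$B{\left(3,2 \right)} 16 + b{\left(4 \right)} = \left(2 + 6 \cdot 3 + 3 \cdot 2\right) 16 + \left(-2 + 4\right) = \left(2 + 18 + 6\right) 16 + 2 = 26 \cdot 16 + 2 = 416 + 2 = 418$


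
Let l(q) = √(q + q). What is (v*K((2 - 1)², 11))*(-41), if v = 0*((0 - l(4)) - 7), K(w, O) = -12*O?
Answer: 0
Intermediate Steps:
l(q) = √2*√q (l(q) = √(2*q) = √2*√q)
v = 0 (v = 0*((0 - √2*√4) - 7) = 0*((0 - √2*2) - 7) = 0*((0 - 2*√2) - 7) = 0*(-2*√2 - 7) = 0*(-7 - 2*√2) = 0)
(v*K((2 - 1)², 11))*(-41) = (0*(-12*11))*(-41) = (0*(-132))*(-41) = 0*(-41) = 0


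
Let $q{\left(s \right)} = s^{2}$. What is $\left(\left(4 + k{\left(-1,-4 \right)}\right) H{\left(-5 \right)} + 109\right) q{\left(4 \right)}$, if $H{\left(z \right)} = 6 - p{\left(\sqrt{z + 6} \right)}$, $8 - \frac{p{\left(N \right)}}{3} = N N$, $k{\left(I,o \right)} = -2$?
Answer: $1264$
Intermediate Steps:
$p{\left(N \right)} = 24 - 3 N^{2}$ ($p{\left(N \right)} = 24 - 3 N N = 24 - 3 N^{2}$)
$H{\left(z \right)} = 3 z$ ($H{\left(z \right)} = 6 - \left(24 - 3 \left(\sqrt{z + 6}\right)^{2}\right) = 6 - \left(24 - 3 \left(\sqrt{6 + z}\right)^{2}\right) = 6 - \left(24 - 3 \left(6 + z\right)\right) = 6 - \left(24 - \left(18 + 3 z\right)\right) = 6 - \left(6 - 3 z\right) = 6 + \left(-6 + 3 z\right) = 3 z$)
$\left(\left(4 + k{\left(-1,-4 \right)}\right) H{\left(-5 \right)} + 109\right) q{\left(4 \right)} = \left(\left(4 - 2\right) 3 \left(-5\right) + 109\right) 4^{2} = \left(2 \left(-15\right) + 109\right) 16 = \left(-30 + 109\right) 16 = 79 \cdot 16 = 1264$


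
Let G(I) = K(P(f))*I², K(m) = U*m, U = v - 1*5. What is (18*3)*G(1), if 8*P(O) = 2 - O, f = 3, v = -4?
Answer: 243/4 ≈ 60.750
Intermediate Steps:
P(O) = ¼ - O/8 (P(O) = (2 - O)/8 = ¼ - O/8)
U = -9 (U = -4 - 1*5 = -4 - 5 = -9)
K(m) = -9*m
G(I) = 9*I²/8 (G(I) = (-9*(¼ - ⅛*3))*I² = (-9*(¼ - 3/8))*I² = (-9*(-⅛))*I² = 9*I²/8)
(18*3)*G(1) = (18*3)*((9/8)*1²) = 54*((9/8)*1) = 54*(9/8) = 243/4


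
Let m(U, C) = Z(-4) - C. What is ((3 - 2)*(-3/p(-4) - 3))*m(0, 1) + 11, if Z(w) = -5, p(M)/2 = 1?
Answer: 38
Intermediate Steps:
p(M) = 2 (p(M) = 2*1 = 2)
m(U, C) = -5 - C
((3 - 2)*(-3/p(-4) - 3))*m(0, 1) + 11 = ((3 - 2)*(-3/2 - 3))*(-5 - 1*1) + 11 = (1*(-3*½ - 3))*(-5 - 1) + 11 = (1*(-3/2 - 3))*(-6) + 11 = (1*(-9/2))*(-6) + 11 = -9/2*(-6) + 11 = 27 + 11 = 38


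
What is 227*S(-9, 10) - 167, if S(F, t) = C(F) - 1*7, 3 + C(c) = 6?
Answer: -1075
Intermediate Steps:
C(c) = 3 (C(c) = -3 + 6 = 3)
S(F, t) = -4 (S(F, t) = 3 - 1*7 = 3 - 7 = -4)
227*S(-9, 10) - 167 = 227*(-4) - 167 = -908 - 167 = -1075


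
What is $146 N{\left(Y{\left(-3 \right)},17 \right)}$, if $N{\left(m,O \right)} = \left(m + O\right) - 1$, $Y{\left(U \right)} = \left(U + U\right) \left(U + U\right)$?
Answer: $7592$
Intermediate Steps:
$Y{\left(U \right)} = 4 U^{2}$ ($Y{\left(U \right)} = 2 U 2 U = 4 U^{2}$)
$N{\left(m,O \right)} = -1 + O + m$ ($N{\left(m,O \right)} = \left(O + m\right) - 1 = -1 + O + m$)
$146 N{\left(Y{\left(-3 \right)},17 \right)} = 146 \left(-1 + 17 + 4 \left(-3\right)^{2}\right) = 146 \left(-1 + 17 + 4 \cdot 9\right) = 146 \left(-1 + 17 + 36\right) = 146 \cdot 52 = 7592$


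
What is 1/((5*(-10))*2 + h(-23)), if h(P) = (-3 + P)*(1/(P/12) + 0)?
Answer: -23/1988 ≈ -0.011569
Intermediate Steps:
h(P) = 12*(-3 + P)/P (h(P) = (-3 + P)*(1/(P*(1/12)) + 0) = (-3 + P)*(1/(P/12) + 0) = (-3 + P)*(12/P + 0) = (-3 + P)*(12/P) = 12*(-3 + P)/P)
1/((5*(-10))*2 + h(-23)) = 1/((5*(-10))*2 + (12 - 36/(-23))) = 1/(-50*2 + (12 - 36*(-1/23))) = 1/(-100 + (12 + 36/23)) = 1/(-100 + 312/23) = 1/(-1988/23) = -23/1988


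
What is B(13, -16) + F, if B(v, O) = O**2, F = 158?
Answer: 414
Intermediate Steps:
B(13, -16) + F = (-16)**2 + 158 = 256 + 158 = 414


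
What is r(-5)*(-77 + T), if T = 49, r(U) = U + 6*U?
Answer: 980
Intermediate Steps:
r(U) = 7*U
r(-5)*(-77 + T) = (7*(-5))*(-77 + 49) = -35*(-28) = 980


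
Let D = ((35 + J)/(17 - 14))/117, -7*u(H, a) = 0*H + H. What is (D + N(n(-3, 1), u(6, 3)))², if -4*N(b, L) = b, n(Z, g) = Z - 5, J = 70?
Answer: 72361/13689 ≈ 5.2861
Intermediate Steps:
n(Z, g) = -5 + Z
u(H, a) = -H/7 (u(H, a) = -(0*H + H)/7 = -(0 + H)/7 = -H/7)
N(b, L) = -b/4
D = 35/117 (D = ((35 + 70)/(17 - 14))/117 = (105/3)*(1/117) = (105*(⅓))*(1/117) = 35*(1/117) = 35/117 ≈ 0.29915)
(D + N(n(-3, 1), u(6, 3)))² = (35/117 - (-5 - 3)/4)² = (35/117 - ¼*(-8))² = (35/117 + 2)² = (269/117)² = 72361/13689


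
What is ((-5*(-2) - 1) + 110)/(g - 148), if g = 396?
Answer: 119/248 ≈ 0.47984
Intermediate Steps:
((-5*(-2) - 1) + 110)/(g - 148) = ((-5*(-2) - 1) + 110)/(396 - 148) = ((10 - 1) + 110)/248 = (9 + 110)*(1/248) = 119*(1/248) = 119/248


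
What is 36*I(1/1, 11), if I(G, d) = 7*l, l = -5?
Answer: -1260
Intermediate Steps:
I(G, d) = -35 (I(G, d) = 7*(-5) = -35)
36*I(1/1, 11) = 36*(-35) = -1260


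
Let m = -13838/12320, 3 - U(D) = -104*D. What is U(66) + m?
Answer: 3844891/560 ≈ 6865.9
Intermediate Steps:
U(D) = 3 + 104*D (U(D) = 3 - (-104)*D = 3 + 104*D)
m = -629/560 (m = -13838*1/12320 = -629/560 ≈ -1.1232)
U(66) + m = (3 + 104*66) - 629/560 = (3 + 6864) - 629/560 = 6867 - 629/560 = 3844891/560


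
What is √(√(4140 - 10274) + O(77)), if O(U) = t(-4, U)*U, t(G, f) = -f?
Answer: √(-5929 + I*√6134) ≈ 0.5086 + 77.002*I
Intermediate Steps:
O(U) = -U² (O(U) = (-U)*U = -U²)
√(√(4140 - 10274) + O(77)) = √(√(4140 - 10274) - 1*77²) = √(√(-6134) - 1*5929) = √(I*√6134 - 5929) = √(-5929 + I*√6134)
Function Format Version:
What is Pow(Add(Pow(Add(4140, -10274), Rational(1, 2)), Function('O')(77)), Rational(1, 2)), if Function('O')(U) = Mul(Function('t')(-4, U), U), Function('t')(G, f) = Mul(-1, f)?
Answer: Pow(Add(-5929, Mul(I, Pow(6134, Rational(1, 2)))), Rational(1, 2)) ≈ Add(0.5086, Mul(77.002, I))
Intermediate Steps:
Function('O')(U) = Mul(-1, Pow(U, 2)) (Function('O')(U) = Mul(Mul(-1, U), U) = Mul(-1, Pow(U, 2)))
Pow(Add(Pow(Add(4140, -10274), Rational(1, 2)), Function('O')(77)), Rational(1, 2)) = Pow(Add(Pow(Add(4140, -10274), Rational(1, 2)), Mul(-1, Pow(77, 2))), Rational(1, 2)) = Pow(Add(Pow(-6134, Rational(1, 2)), Mul(-1, 5929)), Rational(1, 2)) = Pow(Add(Mul(I, Pow(6134, Rational(1, 2))), -5929), Rational(1, 2)) = Pow(Add(-5929, Mul(I, Pow(6134, Rational(1, 2)))), Rational(1, 2))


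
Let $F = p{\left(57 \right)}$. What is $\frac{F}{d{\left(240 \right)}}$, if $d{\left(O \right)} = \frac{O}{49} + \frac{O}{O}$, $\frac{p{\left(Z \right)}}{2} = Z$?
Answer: $\frac{5586}{289} \approx 19.329$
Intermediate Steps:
$p{\left(Z \right)} = 2 Z$
$d{\left(O \right)} = 1 + \frac{O}{49}$ ($d{\left(O \right)} = O \frac{1}{49} + 1 = \frac{O}{49} + 1 = 1 + \frac{O}{49}$)
$F = 114$ ($F = 2 \cdot 57 = 114$)
$\frac{F}{d{\left(240 \right)}} = \frac{114}{1 + \frac{1}{49} \cdot 240} = \frac{114}{1 + \frac{240}{49}} = \frac{114}{\frac{289}{49}} = 114 \cdot \frac{49}{289} = \frac{5586}{289}$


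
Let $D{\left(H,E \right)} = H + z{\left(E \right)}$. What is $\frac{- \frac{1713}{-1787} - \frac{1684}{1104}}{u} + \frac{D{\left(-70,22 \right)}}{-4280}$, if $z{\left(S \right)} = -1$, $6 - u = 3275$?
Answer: $\frac{28917609727}{1725171729960} \approx 0.016762$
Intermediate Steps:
$u = -3269$ ($u = 6 - 3275 = -3269$)
$D{\left(H,E \right)} = -1 + H$ ($D{\left(H,E \right)} = H - 1 = -1 + H$)
$\frac{- \frac{1713}{-1787} - \frac{1684}{1104}}{u} + \frac{D{\left(-70,22 \right)}}{-4280} = \frac{- \frac{1713}{-1787} - \frac{1684}{1104}}{-3269} + \frac{-1 - 70}{-4280} = \left(\left(-1713\right) \left(- \frac{1}{1787}\right) - \frac{421}{276}\right) \left(- \frac{1}{3269}\right) - - \frac{71}{4280} = \left(\frac{1713}{1787} - \frac{421}{276}\right) \left(- \frac{1}{3269}\right) + \frac{71}{4280} = \left(- \frac{279539}{493212}\right) \left(- \frac{1}{3269}\right) + \frac{71}{4280} = \frac{279539}{1612310028} + \frac{71}{4280} = \frac{28917609727}{1725171729960}$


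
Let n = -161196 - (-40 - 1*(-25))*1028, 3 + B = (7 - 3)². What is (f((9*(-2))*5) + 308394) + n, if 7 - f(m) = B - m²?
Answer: 170712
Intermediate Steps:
B = 13 (B = -3 + (7 - 3)² = -3 + 4² = -3 + 16 = 13)
f(m) = -6 + m² (f(m) = 7 - (13 - m²) = 7 + (-13 + m²) = -6 + m²)
n = -145776 (n = -161196 - (-40 + 25)*1028 = -161196 - (-15)*1028 = -161196 - 1*(-15420) = -161196 + 15420 = -145776)
(f((9*(-2))*5) + 308394) + n = ((-6 + ((9*(-2))*5)²) + 308394) - 145776 = ((-6 + (-18*5)²) + 308394) - 145776 = ((-6 + (-90)²) + 308394) - 145776 = ((-6 + 8100) + 308394) - 145776 = (8094 + 308394) - 145776 = 316488 - 145776 = 170712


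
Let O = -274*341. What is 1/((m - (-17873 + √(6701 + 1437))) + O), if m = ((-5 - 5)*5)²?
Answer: -73061/5337901583 + √8138/5337901583 ≈ -1.3670e-5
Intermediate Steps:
m = 2500 (m = (-10*5)² = (-50)² = 2500)
O = -93434
1/((m - (-17873 + √(6701 + 1437))) + O) = 1/((2500 - (-17873 + √(6701 + 1437))) - 93434) = 1/((2500 - (-17873 + √8138)) - 93434) = 1/((2500 + (17873 - √8138)) - 93434) = 1/((20373 - √8138) - 93434) = 1/(-73061 - √8138)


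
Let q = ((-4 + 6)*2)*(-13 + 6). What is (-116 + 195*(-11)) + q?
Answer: -2289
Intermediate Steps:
q = -28 (q = (2*2)*(-7) = 4*(-7) = -28)
(-116 + 195*(-11)) + q = (-116 + 195*(-11)) - 28 = (-116 - 2145) - 28 = -2261 - 28 = -2289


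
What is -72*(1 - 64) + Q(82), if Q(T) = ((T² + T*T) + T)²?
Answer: 183065436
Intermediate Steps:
Q(T) = (T + 2*T²)² (Q(T) = ((T² + T²) + T)² = (2*T² + T)² = (T + 2*T²)²)
-72*(1 - 64) + Q(82) = -72*(1 - 64) + 82²*(1 + 2*82)² = -72*(-63) + 6724*(1 + 164)² = 4536 + 6724*165² = 4536 + 6724*27225 = 4536 + 183060900 = 183065436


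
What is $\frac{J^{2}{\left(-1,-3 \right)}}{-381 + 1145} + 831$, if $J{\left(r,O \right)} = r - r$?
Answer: $831$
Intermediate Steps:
$J{\left(r,O \right)} = 0$
$\frac{J^{2}{\left(-1,-3 \right)}}{-381 + 1145} + 831 = \frac{0^{2}}{-381 + 1145} + 831 = \frac{1}{764} \cdot 0 + 831 = 0 + 831 = 831$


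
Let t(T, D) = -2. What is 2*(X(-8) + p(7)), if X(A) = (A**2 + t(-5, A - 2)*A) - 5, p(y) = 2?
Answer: 154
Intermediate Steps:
X(A) = -5 + A**2 - 2*A (X(A) = (A**2 - 2*A) - 5 = -5 + A**2 - 2*A)
2*(X(-8) + p(7)) = 2*((-5 + (-8)**2 - 2*(-8)) + 2) = 2*((-5 + 64 + 16) + 2) = 2*(75 + 2) = 2*77 = 154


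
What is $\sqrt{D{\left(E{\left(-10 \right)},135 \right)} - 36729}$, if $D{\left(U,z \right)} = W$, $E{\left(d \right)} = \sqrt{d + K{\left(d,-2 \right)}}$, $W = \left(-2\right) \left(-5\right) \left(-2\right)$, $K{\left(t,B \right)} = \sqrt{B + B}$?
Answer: $i \sqrt{36749} \approx 191.7 i$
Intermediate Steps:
$K{\left(t,B \right)} = \sqrt{2} \sqrt{B}$ ($K{\left(t,B \right)} = \sqrt{2 B} = \sqrt{2} \sqrt{B}$)
$W = -20$ ($W = 10 \left(-2\right) = -20$)
$E{\left(d \right)} = \sqrt{d + 2 i}$ ($E{\left(d \right)} = \sqrt{d + \sqrt{2} \sqrt{-2}} = \sqrt{d + \sqrt{2} i \sqrt{2}} = \sqrt{d + 2 i}$)
$D{\left(U,z \right)} = -20$
$\sqrt{D{\left(E{\left(-10 \right)},135 \right)} - 36729} = \sqrt{-20 - 36729} = \sqrt{-36749} = i \sqrt{36749}$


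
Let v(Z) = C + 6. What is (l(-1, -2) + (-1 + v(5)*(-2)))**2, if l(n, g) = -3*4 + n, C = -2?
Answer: 484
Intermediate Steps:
v(Z) = 4 (v(Z) = -2 + 6 = 4)
l(n, g) = -12 + n
(l(-1, -2) + (-1 + v(5)*(-2)))**2 = ((-12 - 1) + (-1 + 4*(-2)))**2 = (-13 + (-1 - 8))**2 = (-13 - 9)**2 = (-22)**2 = 484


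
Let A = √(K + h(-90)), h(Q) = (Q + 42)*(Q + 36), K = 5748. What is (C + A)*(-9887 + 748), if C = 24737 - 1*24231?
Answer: -4624334 - 18278*√2085 ≈ -5.4589e+6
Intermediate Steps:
h(Q) = (36 + Q)*(42 + Q) (h(Q) = (42 + Q)*(36 + Q) = (36 + Q)*(42 + Q))
A = 2*√2085 (A = √(5748 + (1512 + (-90)² + 78*(-90))) = √(5748 + (1512 + 8100 - 7020)) = √(5748 + 2592) = √8340 = 2*√2085 ≈ 91.324)
C = 506 (C = 24737 - 24231 = 506)
(C + A)*(-9887 + 748) = (506 + 2*√2085)*(-9887 + 748) = (506 + 2*√2085)*(-9139) = -4624334 - 18278*√2085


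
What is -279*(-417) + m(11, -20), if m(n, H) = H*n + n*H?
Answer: 115903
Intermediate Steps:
m(n, H) = 2*H*n (m(n, H) = H*n + H*n = 2*H*n)
-279*(-417) + m(11, -20) = -279*(-417) + 2*(-20)*11 = 116343 - 440 = 115903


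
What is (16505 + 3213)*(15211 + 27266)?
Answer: 837561486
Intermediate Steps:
(16505 + 3213)*(15211 + 27266) = 19718*42477 = 837561486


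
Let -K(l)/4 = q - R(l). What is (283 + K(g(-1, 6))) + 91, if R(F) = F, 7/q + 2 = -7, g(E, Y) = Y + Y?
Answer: 3826/9 ≈ 425.11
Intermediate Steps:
g(E, Y) = 2*Y
q = -7/9 (q = 7/(-2 - 7) = 7/(-9) = 7*(-⅑) = -7/9 ≈ -0.77778)
K(l) = 28/9 + 4*l (K(l) = -4*(-7/9 - l) = 28/9 + 4*l)
(283 + K(g(-1, 6))) + 91 = (283 + (28/9 + 4*(2*6))) + 91 = (283 + (28/9 + 4*12)) + 91 = (283 + (28/9 + 48)) + 91 = (283 + 460/9) + 91 = 3007/9 + 91 = 3826/9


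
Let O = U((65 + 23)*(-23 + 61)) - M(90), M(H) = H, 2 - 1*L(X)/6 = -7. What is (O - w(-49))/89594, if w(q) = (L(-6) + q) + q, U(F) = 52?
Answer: 3/44797 ≈ 6.6969e-5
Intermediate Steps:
L(X) = 54 (L(X) = 12 - 6*(-7) = 12 + 42 = 54)
w(q) = 54 + 2*q (w(q) = (54 + q) + q = 54 + 2*q)
O = -38 (O = 52 - 1*90 = 52 - 90 = -38)
(O - w(-49))/89594 = (-38 - (54 + 2*(-49)))/89594 = (-38 - (54 - 98))*(1/89594) = (-38 - 1*(-44))*(1/89594) = (-38 + 44)*(1/89594) = 6*(1/89594) = 3/44797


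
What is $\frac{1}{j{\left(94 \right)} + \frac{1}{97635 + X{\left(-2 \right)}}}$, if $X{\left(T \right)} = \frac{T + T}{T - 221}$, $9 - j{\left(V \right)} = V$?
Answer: $- \frac{21772609}{1850671542} \approx -0.011765$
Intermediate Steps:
$j{\left(V \right)} = 9 - V$
$X{\left(T \right)} = \frac{2 T}{-221 + T}$ ($X{\left(T \right)} = \frac{2 T}{T - 221} = \frac{2 T}{-221 + T}$)
$\frac{1}{j{\left(94 \right)} + \frac{1}{97635 + X{\left(-2 \right)}}} = \frac{1}{\left(9 - 94\right) + \frac{1}{97635 + 2 \left(-2\right) \frac{1}{-221 - 2}}} = \frac{1}{\left(9 - 94\right) + \frac{1}{97635 + 2 \left(-2\right) \frac{1}{-223}}} = \frac{1}{-85 + \frac{1}{97635 + 2 \left(-2\right) \left(- \frac{1}{223}\right)}} = \frac{1}{-85 + \frac{1}{97635 + \frac{4}{223}}} = \frac{1}{-85 + \frac{1}{\frac{21772609}{223}}} = \frac{1}{-85 + \frac{223}{21772609}} = \frac{1}{- \frac{1850671542}{21772609}} = - \frac{21772609}{1850671542}$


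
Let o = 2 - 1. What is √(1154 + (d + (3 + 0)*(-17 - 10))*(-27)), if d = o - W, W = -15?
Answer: √2909 ≈ 53.935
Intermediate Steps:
o = 1
d = 16 (d = 1 - 1*(-15) = 1 + 15 = 16)
√(1154 + (d + (3 + 0)*(-17 - 10))*(-27)) = √(1154 + (16 + (3 + 0)*(-17 - 10))*(-27)) = √(1154 + (16 + 3*(-27))*(-27)) = √(1154 + (16 - 81)*(-27)) = √(1154 - 65*(-27)) = √(1154 + 1755) = √2909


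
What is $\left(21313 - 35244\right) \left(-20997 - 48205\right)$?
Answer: $964053062$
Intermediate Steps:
$\left(21313 - 35244\right) \left(-20997 - 48205\right) = \left(-13931\right) \left(-69202\right) = 964053062$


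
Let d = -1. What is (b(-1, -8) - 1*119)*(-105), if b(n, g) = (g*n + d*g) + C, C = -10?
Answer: 11865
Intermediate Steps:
b(n, g) = -10 - g + g*n (b(n, g) = (g*n - g) - 10 = (-g + g*n) - 10 = -10 - g + g*n)
(b(-1, -8) - 1*119)*(-105) = ((-10 - 1*(-8) - 8*(-1)) - 1*119)*(-105) = ((-10 + 8 + 8) - 119)*(-105) = (6 - 119)*(-105) = -113*(-105) = 11865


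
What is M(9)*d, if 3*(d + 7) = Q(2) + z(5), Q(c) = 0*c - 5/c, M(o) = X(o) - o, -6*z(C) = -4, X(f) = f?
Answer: 0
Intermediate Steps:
z(C) = ⅔ (z(C) = -⅙*(-4) = ⅔)
M(o) = 0 (M(o) = o - o = 0)
Q(c) = -5/c (Q(c) = 0 - 5/c = -5/c)
d = -137/18 (d = -7 + (-5/2 + ⅔)/3 = -7 + (⅓)*(-11/6) = -7 - 11/18 = -137/18 ≈ -7.6111)
M(9)*d = 0*(-137/18) = 0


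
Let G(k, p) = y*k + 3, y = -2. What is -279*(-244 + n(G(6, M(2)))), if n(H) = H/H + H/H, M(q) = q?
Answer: 67518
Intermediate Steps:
G(k, p) = 3 - 2*k (G(k, p) = -2*k + 3 = 3 - 2*k)
n(H) = 2 (n(H) = 1 + 1 = 2)
-279*(-244 + n(G(6, M(2)))) = -279*(-244 + 2) = -279*(-242) = 67518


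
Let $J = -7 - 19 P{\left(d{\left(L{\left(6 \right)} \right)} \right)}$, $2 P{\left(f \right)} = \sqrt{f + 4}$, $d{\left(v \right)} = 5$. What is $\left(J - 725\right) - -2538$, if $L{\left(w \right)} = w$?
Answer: $\frac{3555}{2} \approx 1777.5$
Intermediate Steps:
$P{\left(f \right)} = \frac{\sqrt{4 + f}}{2}$ ($P{\left(f \right)} = \frac{\sqrt{f + 4}}{2} = \frac{\sqrt{4 + f}}{2}$)
$J = - \frac{71}{2}$ ($J = -7 - 19 \frac{\sqrt{4 + 5}}{2} = -7 - 19 \frac{\sqrt{9}}{2} = -7 - 19 \cdot \frac{1}{2} \cdot 3 = -7 - \frac{57}{2} = - \frac{71}{2} \approx -35.5$)
$\left(J - 725\right) - -2538 = \left(- \frac{71}{2} - 725\right) - -2538 = - \frac{1521}{2} + 2538 = \frac{3555}{2}$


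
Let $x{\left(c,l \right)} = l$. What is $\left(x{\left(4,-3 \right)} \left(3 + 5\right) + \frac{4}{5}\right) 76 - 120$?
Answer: $- \frac{9416}{5} \approx -1883.2$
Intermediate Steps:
$\left(x{\left(4,-3 \right)} \left(3 + 5\right) + \frac{4}{5}\right) 76 - 120 = \left(- 3 \left(3 + 5\right) + \frac{4}{5}\right) 76 - 120 = \left(\left(-3\right) 8 + 4 \cdot \frac{1}{5}\right) 76 - 120 = \left(-24 + \frac{4}{5}\right) 76 - 120 = \left(- \frac{116}{5}\right) 76 - 120 = - \frac{8816}{5} - 120 = - \frac{9416}{5}$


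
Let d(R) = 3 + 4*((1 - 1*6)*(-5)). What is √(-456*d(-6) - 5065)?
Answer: I*√52033 ≈ 228.11*I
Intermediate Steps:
d(R) = 103 (d(R) = 3 + 4*((1 - 6)*(-5)) = 3 + 4*(-5*(-5)) = 3 + 4*25 = 3 + 100 = 103)
√(-456*d(-6) - 5065) = √(-456*103 - 5065) = √(-46968 - 5065) = √(-52033) = I*√52033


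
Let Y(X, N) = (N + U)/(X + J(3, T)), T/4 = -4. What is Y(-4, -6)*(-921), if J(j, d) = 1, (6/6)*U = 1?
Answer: -1535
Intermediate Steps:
T = -16 (T = 4*(-4) = -16)
U = 1
Y(X, N) = (1 + N)/(1 + X) (Y(X, N) = (N + 1)/(X + 1) = (1 + N)/(1 + X))
Y(-4, -6)*(-921) = ((1 - 6)/(1 - 4))*(-921) = (-5/(-3))*(-921) = -1/3*(-5)*(-921) = (5/3)*(-921) = -1535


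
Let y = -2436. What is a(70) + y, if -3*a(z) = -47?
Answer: -7261/3 ≈ -2420.3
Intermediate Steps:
a(z) = 47/3 (a(z) = -⅓*(-47) = 47/3)
a(70) + y = 47/3 - 2436 = -7261/3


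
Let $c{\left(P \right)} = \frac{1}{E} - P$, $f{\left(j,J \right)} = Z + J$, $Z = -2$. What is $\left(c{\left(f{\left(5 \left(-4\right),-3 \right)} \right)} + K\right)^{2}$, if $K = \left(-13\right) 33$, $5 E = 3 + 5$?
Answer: $\frac{11471769}{64} \approx 1.7925 \cdot 10^{5}$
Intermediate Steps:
$E = \frac{8}{5}$ ($E = \frac{3 + 5}{5} = \frac{1}{5} \cdot 8 = \frac{8}{5} \approx 1.6$)
$f{\left(j,J \right)} = -2 + J$
$K = -429$
$c{\left(P \right)} = \frac{5}{8} - P$ ($c{\left(P \right)} = \frac{1}{\frac{8}{5}} - P = \frac{5}{8} - P$)
$\left(c{\left(f{\left(5 \left(-4\right),-3 \right)} \right)} + K\right)^{2} = \left(\left(\frac{5}{8} - \left(-2 - 3\right)\right) - 429\right)^{2} = \left(\left(\frac{5}{8} - -5\right) - 429\right)^{2} = \left(\left(\frac{5}{8} + 5\right) - 429\right)^{2} = \left(\frac{45}{8} - 429\right)^{2} = \left(- \frac{3387}{8}\right)^{2} = \frac{11471769}{64}$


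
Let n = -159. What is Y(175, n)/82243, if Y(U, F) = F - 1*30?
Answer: -27/11749 ≈ -0.0022981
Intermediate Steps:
Y(U, F) = -30 + F (Y(U, F) = F - 30 = -30 + F)
Y(175, n)/82243 = (-30 - 159)/82243 = -189*1/82243 = -27/11749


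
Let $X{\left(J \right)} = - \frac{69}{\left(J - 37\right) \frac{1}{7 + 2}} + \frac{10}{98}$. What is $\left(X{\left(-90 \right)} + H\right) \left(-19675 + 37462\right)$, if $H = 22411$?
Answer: $\frac{50636582271}{127} \approx 3.9871 \cdot 10^{8}$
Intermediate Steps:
$X{\left(J \right)} = \frac{5}{49} - \frac{69}{- \frac{37}{9} + \frac{J}{9}}$ ($X{\left(J \right)} = - \frac{69}{\left(-37 + J\right) \frac{1}{9}} + 10 \cdot \frac{1}{98} = - \frac{69}{\left(-37 + J\right) \frac{1}{9}} + \frac{5}{49} = - \frac{69}{- \frac{37}{9} + \frac{J}{9}} + \frac{5}{49} = \frac{5}{49} - \frac{69}{- \frac{37}{9} + \frac{J}{9}}$)
$\left(X{\left(-90 \right)} + H\right) \left(-19675 + 37462\right) = \left(\frac{-30614 + 5 \left(-90\right)}{49 \left(-37 - 90\right)} + 22411\right) \left(-19675 + 37462\right) = \left(\frac{-30614 - 450}{49 \left(-127\right)} + 22411\right) 17787 = \left(\frac{1}{49} \left(- \frac{1}{127}\right) \left(-31064\right) + 22411\right) 17787 = \left(\frac{31064}{6223} + 22411\right) 17787 = \frac{139494717}{6223} \cdot 17787 = \frac{50636582271}{127}$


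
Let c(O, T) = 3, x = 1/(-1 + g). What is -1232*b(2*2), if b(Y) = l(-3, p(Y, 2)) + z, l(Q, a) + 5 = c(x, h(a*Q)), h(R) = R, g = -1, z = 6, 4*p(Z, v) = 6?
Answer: -4928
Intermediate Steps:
p(Z, v) = 3/2 (p(Z, v) = (¼)*6 = 3/2)
x = -½ (x = 1/(-1 - 1) = 1/(-2) = -½ ≈ -0.50000)
l(Q, a) = -2 (l(Q, a) = -5 + 3 = -2)
b(Y) = 4 (b(Y) = -2 + 6 = 4)
-1232*b(2*2) = -1232*4 = -4928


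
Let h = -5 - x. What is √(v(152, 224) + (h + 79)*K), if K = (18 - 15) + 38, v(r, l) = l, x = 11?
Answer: √2807 ≈ 52.981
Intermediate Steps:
h = -16 (h = -5 - 1*11 = -5 - 11 = -16)
K = 41 (K = 3 + 38 = 41)
√(v(152, 224) + (h + 79)*K) = √(224 + (-16 + 79)*41) = √(224 + 63*41) = √(224 + 2583) = √2807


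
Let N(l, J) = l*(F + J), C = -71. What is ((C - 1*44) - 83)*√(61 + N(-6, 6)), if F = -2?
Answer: -198*√37 ≈ -1204.4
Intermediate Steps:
N(l, J) = l*(-2 + J)
((C - 1*44) - 83)*√(61 + N(-6, 6)) = ((-71 - 1*44) - 83)*√(61 - 6*(-2 + 6)) = ((-71 - 44) - 83)*√(61 - 6*4) = (-115 - 83)*√(61 - 24) = -198*√37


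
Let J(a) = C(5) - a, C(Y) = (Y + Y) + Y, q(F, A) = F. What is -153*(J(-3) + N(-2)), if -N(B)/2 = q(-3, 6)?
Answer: -3672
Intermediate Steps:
N(B) = 6 (N(B) = -2*(-3) = 6)
C(Y) = 3*Y (C(Y) = 2*Y + Y = 3*Y)
J(a) = 15 - a (J(a) = 3*5 - a = 15 - a)
-153*(J(-3) + N(-2)) = -153*((15 - 1*(-3)) + 6) = -153*((15 + 3) + 6) = -153*(18 + 6) = -153*24 = -3672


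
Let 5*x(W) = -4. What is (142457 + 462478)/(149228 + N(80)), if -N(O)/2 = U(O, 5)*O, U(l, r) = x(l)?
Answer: 604935/149356 ≈ 4.0503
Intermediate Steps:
x(W) = -⅘ (x(W) = (⅕)*(-4) = -⅘)
U(l, r) = -⅘
N(O) = 8*O/5 (N(O) = -(-8)*O/5 = 8*O/5)
(142457 + 462478)/(149228 + N(80)) = (142457 + 462478)/(149228 + (8/5)*80) = 604935/(149228 + 128) = 604935/149356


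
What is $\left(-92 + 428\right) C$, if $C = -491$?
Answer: $-164976$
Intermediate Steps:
$\left(-92 + 428\right) C = \left(-92 + 428\right) \left(-491\right) = 336 \left(-491\right) = -164976$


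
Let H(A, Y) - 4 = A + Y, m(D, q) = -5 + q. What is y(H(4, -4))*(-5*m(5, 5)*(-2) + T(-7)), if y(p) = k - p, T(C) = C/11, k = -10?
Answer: 98/11 ≈ 8.9091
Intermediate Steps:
T(C) = C/11 (T(C) = C*(1/11) = C/11)
H(A, Y) = 4 + A + Y (H(A, Y) = 4 + (A + Y) = 4 + A + Y)
y(p) = -10 - p
y(H(4, -4))*(-5*m(5, 5)*(-2) + T(-7)) = (-10 - (4 + 4 - 4))*(-5*(-5 + 5)*(-2) + (1/11)*(-7)) = (-10 - 1*4)*(-5*0*(-2) - 7/11) = (-10 - 4)*(0*(-2) - 7/11) = -14*(0 - 7/11) = -14*(-7/11) = 98/11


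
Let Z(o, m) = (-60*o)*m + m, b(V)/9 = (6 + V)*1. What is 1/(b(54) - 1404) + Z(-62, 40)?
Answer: 128597759/864 ≈ 1.4884e+5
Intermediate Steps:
b(V) = 54 + 9*V (b(V) = 9*((6 + V)*1) = 9*(6 + V) = 54 + 9*V)
Z(o, m) = m - 60*m*o (Z(o, m) = -60*m*o + m = m - 60*m*o)
1/(b(54) - 1404) + Z(-62, 40) = 1/((54 + 9*54) - 1404) + 40*(1 - 60*(-62)) = 1/((54 + 486) - 1404) + 40*(1 + 3720) = 1/(540 - 1404) + 40*3721 = 1/(-864) + 148840 = -1/864 + 148840 = 128597759/864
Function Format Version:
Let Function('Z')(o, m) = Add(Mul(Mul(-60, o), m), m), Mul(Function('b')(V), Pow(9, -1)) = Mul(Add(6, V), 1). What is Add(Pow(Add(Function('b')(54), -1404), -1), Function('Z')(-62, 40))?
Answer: Rational(128597759, 864) ≈ 1.4884e+5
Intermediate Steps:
Function('b')(V) = Add(54, Mul(9, V)) (Function('b')(V) = Mul(9, Mul(Add(6, V), 1)) = Mul(9, Add(6, V)) = Add(54, Mul(9, V)))
Function('Z')(o, m) = Add(m, Mul(-60, m, o)) (Function('Z')(o, m) = Add(Mul(-60, m, o), m) = Add(m, Mul(-60, m, o)))
Add(Pow(Add(Function('b')(54), -1404), -1), Function('Z')(-62, 40)) = Add(Pow(Add(Add(54, Mul(9, 54)), -1404), -1), Mul(40, Add(1, Mul(-60, -62)))) = Add(Pow(Add(Add(54, 486), -1404), -1), Mul(40, Add(1, 3720))) = Add(Pow(Add(540, -1404), -1), Mul(40, 3721)) = Add(Pow(-864, -1), 148840) = Add(Rational(-1, 864), 148840) = Rational(128597759, 864)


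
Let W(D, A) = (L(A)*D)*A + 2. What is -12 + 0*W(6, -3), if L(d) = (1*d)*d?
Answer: -12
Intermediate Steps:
L(d) = d² (L(d) = d*d = d²)
W(D, A) = 2 + D*A³ (W(D, A) = (A²*D)*A + 2 = (D*A²)*A + 2 = D*A³ + 2 = 2 + D*A³)
-12 + 0*W(6, -3) = -12 + 0*(2 + 6*(-3)³) = -12 + 0*(2 + 6*(-27)) = -12 + 0*(2 - 162) = -12 + 0*(-160) = -12 + 0 = -12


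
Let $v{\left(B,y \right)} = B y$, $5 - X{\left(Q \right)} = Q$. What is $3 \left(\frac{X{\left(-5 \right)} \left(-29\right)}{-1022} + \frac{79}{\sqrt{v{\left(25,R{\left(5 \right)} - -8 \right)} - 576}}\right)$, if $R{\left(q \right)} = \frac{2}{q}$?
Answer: $\frac{435}{511} - \frac{79 i \sqrt{366}}{122} \approx 0.85127 - 12.388 i$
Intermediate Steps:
$X{\left(Q \right)} = 5 - Q$
$3 \left(\frac{X{\left(-5 \right)} \left(-29\right)}{-1022} + \frac{79}{\sqrt{v{\left(25,R{\left(5 \right)} - -8 \right)} - 576}}\right) = 3 \left(\frac{\left(5 - -5\right) \left(-29\right)}{-1022} + \frac{79}{\sqrt{25 \left(\frac{2}{5} - -8\right) - 576}}\right) = 3 \left(\left(5 + 5\right) \left(-29\right) \left(- \frac{1}{1022}\right) + \frac{79}{\sqrt{25 \left(2 \cdot \frac{1}{5} + 8\right) - 576}}\right) = 3 \left(10 \left(-29\right) \left(- \frac{1}{1022}\right) + \frac{79}{\sqrt{25 \left(\frac{2}{5} + 8\right) - 576}}\right) = 3 \left(\left(-290\right) \left(- \frac{1}{1022}\right) + \frac{79}{\sqrt{25 \cdot \frac{42}{5} - 576}}\right) = 3 \left(\frac{145}{511} + \frac{79}{\sqrt{210 - 576}}\right) = 3 \left(\frac{145}{511} + \frac{79}{\sqrt{-366}}\right) = 3 \left(\frac{145}{511} + \frac{79}{i \sqrt{366}}\right) = 3 \left(\frac{145}{511} + 79 \left(- \frac{i \sqrt{366}}{366}\right)\right) = 3 \left(\frac{145}{511} - \frac{79 i \sqrt{366}}{366}\right) = \frac{435}{511} - \frac{79 i \sqrt{366}}{122}$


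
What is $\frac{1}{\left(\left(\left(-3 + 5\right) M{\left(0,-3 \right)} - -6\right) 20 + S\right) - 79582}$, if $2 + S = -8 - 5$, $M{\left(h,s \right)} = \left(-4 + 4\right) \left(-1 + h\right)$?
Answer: $- \frac{1}{79477} \approx -1.2582 \cdot 10^{-5}$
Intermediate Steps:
$M{\left(h,s \right)} = 0$ ($M{\left(h,s \right)} = 0 \left(-1 + h\right) = 0$)
$S = -15$ ($S = -2 - 13 = -15$)
$\frac{1}{\left(\left(\left(-3 + 5\right) M{\left(0,-3 \right)} - -6\right) 20 + S\right) - 79582} = \frac{1}{\left(\left(\left(-3 + 5\right) 0 - -6\right) 20 - 15\right) - 79582} = \frac{1}{\left(\left(2 \cdot 0 + 6\right) 20 - 15\right) - 79582} = \frac{1}{\left(\left(0 + 6\right) 20 - 15\right) - 79582} = \frac{1}{\left(6 \cdot 20 - 15\right) - 79582} = \frac{1}{\left(120 - 15\right) - 79582} = \frac{1}{105 - 79582} = \frac{1}{-79477} = - \frac{1}{79477}$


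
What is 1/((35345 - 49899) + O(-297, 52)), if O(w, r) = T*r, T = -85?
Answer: -1/18974 ≈ -5.2704e-5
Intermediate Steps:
O(w, r) = -85*r
1/((35345 - 49899) + O(-297, 52)) = 1/((35345 - 49899) - 85*52) = 1/(-14554 - 4420) = 1/(-18974) = -1/18974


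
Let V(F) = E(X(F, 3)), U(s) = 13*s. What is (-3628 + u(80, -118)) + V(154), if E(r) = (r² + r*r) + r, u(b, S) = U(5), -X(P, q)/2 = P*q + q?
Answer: 1725307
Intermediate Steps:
X(P, q) = -2*q - 2*P*q (X(P, q) = -2*(P*q + q) = -2*(q + P*q) = -2*q - 2*P*q)
u(b, S) = 65 (u(b, S) = 13*5 = 65)
E(r) = r + 2*r² (E(r) = (r² + r²) + r = 2*r² + r = r + 2*r²)
V(F) = (-11 - 12*F)*(-6 - 6*F) (V(F) = (-2*3*(1 + F))*(1 + 2*(-2*3*(1 + F))) = (-6 - 6*F)*(1 + 2*(-6 - 6*F)) = (-6 - 6*F)*(1 + (-12 - 12*F)) = (-6 - 6*F)*(-11 - 12*F) = (-11 - 12*F)*(-6 - 6*F))
(-3628 + u(80, -118)) + V(154) = (-3628 + 65) + 6*(1 + 154)*(11 + 12*154) = -3563 + 6*155*(11 + 1848) = -3563 + 6*155*1859 = -3563 + 1728870 = 1725307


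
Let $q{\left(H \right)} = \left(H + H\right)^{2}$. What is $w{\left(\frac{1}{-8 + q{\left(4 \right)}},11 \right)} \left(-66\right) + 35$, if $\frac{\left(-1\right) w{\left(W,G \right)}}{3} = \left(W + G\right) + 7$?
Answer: $\frac{100871}{28} \approx 3602.5$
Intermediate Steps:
$q{\left(H \right)} = 4 H^{2}$ ($q{\left(H \right)} = \left(2 H\right)^{2} = 4 H^{2}$)
$w{\left(W,G \right)} = -21 - 3 G - 3 W$ ($w{\left(W,G \right)} = - 3 \left(\left(W + G\right) + 7\right) = - 3 \left(\left(G + W\right) + 7\right) = - 3 \left(7 + G + W\right) = -21 - 3 G - 3 W$)
$w{\left(\frac{1}{-8 + q{\left(4 \right)}},11 \right)} \left(-66\right) + 35 = \left(-21 - 33 - \frac{3}{-8 + 4 \cdot 4^{2}}\right) \left(-66\right) + 35 = \left(-21 - 33 - \frac{3}{-8 + 4 \cdot 16}\right) \left(-66\right) + 35 = \left(-21 - 33 - \frac{3}{-8 + 64}\right) \left(-66\right) + 35 = \left(-21 - 33 - \frac{3}{56}\right) \left(-66\right) + 35 = \left(- \frac{3027}{56}\right) \left(-66\right) + 35 = \frac{99891}{28} + 35 = \frac{100871}{28}$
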